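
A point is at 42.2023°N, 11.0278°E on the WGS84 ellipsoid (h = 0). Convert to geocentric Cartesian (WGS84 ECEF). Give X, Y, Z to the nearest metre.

X 4644556 m, Y 905149 m, Z 4262276 m

WGS84: a = 6378137 m, e² = 0.006694380; N(φ) = a/√(1−e²sin²φ) = 6387792.512 m.
X = (N+h)·cosφ·cosλ = 4644556.220 m; Y = (N+h)·cosφ·sinλ = 905149.188 m; Z = (N(1−e²)+h)·sinφ = 4262276.110 m.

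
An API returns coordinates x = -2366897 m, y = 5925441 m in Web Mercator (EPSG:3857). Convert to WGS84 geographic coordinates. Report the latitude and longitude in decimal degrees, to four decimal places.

R = 6378137 m. λ = x/R = -21.26219751°.
φ = 2·arctan(exp(y/R)) − 90° = 2·arctan(2.53204) − 90° = 46.89800037°.

lat 46.8980°, lon -21.2622°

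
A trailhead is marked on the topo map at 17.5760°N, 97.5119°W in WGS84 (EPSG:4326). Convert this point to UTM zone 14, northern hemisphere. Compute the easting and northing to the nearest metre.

Zone 14 central meridian λ₀ = 6×14 − 183 = -99°; Δλ = +1.4881°.
Transverse Mercator on WGS84 with k₀ = 0.9996 gives E = 657920.974 m, N = 1943896.222 m.

E 657921 m, N 1943896 m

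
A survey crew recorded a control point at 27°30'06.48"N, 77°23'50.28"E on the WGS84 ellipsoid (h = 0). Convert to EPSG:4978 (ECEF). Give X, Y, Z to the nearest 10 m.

X 1235260 m, Y 5525020 m, Z 2927650 m

WGS84: a = 6378137 m, e² = 0.006694380; N(φ) = a/√(1−e²sin²φ) = 6382694.253 m.
X = (N+h)·cosφ·cosλ = 1235262.258 m; Y = (N+h)·cosφ·sinλ = 5525022.672 m; Z = (N(1−e²)+h)·sinφ = 2927647.211 m.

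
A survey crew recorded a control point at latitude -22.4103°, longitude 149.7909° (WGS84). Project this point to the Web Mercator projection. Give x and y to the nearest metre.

x 16674647 m, y -2560858 m

Web Mercator is spherical with R = a = 6378137 m.
x = R·λ = 6378137 × 2.614344395 = 16674646.713 m.
y = R·ln tan(π/4 + φ/2) = 6378137 × -0.401505717 = -2560858.472 m.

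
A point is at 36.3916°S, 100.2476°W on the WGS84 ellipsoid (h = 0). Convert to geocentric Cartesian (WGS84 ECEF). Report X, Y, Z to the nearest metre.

WGS84: a = 6378137 m, e² = 0.006694380; N(φ) = a/√(1−e²sin²φ) = 6385665.225 m.
X = (N+h)·cosφ·cosλ = -914478.055 m; Y = (N+h)·cosφ·sinλ = -5058339.932 m; Z = (N(1−e²)+h)·sinφ = -3763258.309 m.

X -914478 m, Y -5058340 m, Z -3763258 m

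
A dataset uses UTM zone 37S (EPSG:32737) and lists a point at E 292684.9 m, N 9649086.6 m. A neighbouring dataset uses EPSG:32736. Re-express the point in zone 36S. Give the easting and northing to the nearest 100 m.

UTM 37S → geographic: φ = -3.17310033°, λ = 37.13439984°.
UTM 36S (λ₀ = 33°) forward: E = 959753.956 m, N = 9648354.089 m.

E 959800 m, N 9648400 m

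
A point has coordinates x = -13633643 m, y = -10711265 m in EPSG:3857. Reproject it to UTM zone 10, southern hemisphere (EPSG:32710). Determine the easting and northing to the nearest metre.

Web Mercator inverse (R = 6378137 m) → φ = -68.87240074°, λ = -122.47309885°.
UTM 10S forward: E = 521194.881 m, N = 2359774.739 m.

E 521195 m, N 2359775 m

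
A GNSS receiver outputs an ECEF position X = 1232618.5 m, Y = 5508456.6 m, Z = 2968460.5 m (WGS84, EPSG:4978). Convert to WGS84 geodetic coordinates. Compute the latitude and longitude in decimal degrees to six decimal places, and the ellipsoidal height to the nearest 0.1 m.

λ = atan2(Y, X) = 77.38679964°; p = √(X²+Y²) = 5644682.7 m.
Bowring's method on WGS84 (a = 6378137 m, b = 6356752.314 m) gives φ = 27.89799993°, h = 4146.933 m.

lat 27.898000°, lon 77.386800°, h 4146.9 m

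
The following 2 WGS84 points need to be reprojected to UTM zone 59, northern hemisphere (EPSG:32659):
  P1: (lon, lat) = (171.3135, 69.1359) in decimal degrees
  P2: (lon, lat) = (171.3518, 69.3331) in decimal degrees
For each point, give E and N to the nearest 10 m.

UTM zone 59N: λ₀ = 171°, k₀ = 0.9996.
P1 (69.1359°, 171.3135°) → (512460.701, 7669547.579) m.
P2 (69.3331°, 171.3518°) → (513856.755, 7691544.821) m.

P1: E 512460 m, N 7669550 m; P2: E 513860 m, N 7691540 m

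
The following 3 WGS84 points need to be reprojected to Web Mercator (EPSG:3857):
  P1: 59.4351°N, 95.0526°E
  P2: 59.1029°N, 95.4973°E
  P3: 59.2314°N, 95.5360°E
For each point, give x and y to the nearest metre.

Web Mercator: x = R·λ, y = R·ln tan(π/4+φ/2), R = 6378137 m.
P1 (59.4351°, 95.0526°) → (10581207.031, 8275028.935) m.
P2 (59.1029°, 95.4973°) → (10630710.808, 8202660.841) m.
P3 (59.2314°, 95.5360°) → (10635018.872, 8230570.286) m.

P1: x 10581207 m, y 8275029 m; P2: x 10630711 m, y 8202661 m; P3: x 10635019 m, y 8230570 m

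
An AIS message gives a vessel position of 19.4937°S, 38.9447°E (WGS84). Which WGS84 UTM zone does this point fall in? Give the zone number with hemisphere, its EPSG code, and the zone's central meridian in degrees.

Zone 37S (EPSG:32737), central meridian 39°

UTM zone = ⌊(λ + 180)/6⌋ + 1; 38.9447° ∈ [36°, 42°) → zone 37.
Hemisphere: S (φ < 0).
Central meridian λ₀ = 6×37 − 183 = 39°.
EPSG code: 32737.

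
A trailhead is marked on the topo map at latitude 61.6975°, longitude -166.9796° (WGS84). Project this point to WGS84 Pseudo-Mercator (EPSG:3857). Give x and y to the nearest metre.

x -18588084 m, y 8787768 m

Web Mercator is spherical with R = a = 6378137 m.
x = R·λ = 6378137 × -2.914343804 = -18588084.045 m.
y = R·ln tan(π/4 + φ/2) = 6378137 × 1.377795503 = 8787768.478 m.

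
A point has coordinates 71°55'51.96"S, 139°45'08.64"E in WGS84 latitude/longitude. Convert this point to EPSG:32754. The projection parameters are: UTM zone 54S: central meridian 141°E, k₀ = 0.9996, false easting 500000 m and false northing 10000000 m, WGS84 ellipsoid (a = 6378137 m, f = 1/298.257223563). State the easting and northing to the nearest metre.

E 456813 m, N 2018306 m

Zone 54 central meridian λ₀ = 6×54 − 183 = 141°; Δλ = -1.2476°.
Transverse Mercator on WGS84 with k₀ = 0.9996 gives E = 456813.368 m, N = 2018305.664 m.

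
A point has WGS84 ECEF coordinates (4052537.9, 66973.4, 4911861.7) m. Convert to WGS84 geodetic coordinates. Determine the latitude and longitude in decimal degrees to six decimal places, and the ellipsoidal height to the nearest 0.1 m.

λ = atan2(Y, X) = 0.94680024°; p = √(X²+Y²) = 4053091.3 m.
Bowring's method on WGS84 (a = 6378137 m, b = 6356752.314 m) gives φ = 50.66049975°, h = 2808.224 m.

lat 50.660500°, lon 0.946800°, h 2808.2 m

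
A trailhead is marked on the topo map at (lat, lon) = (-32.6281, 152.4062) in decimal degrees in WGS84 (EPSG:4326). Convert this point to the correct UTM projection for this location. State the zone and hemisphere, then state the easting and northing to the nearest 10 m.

Longitude 152.4062° lies in the 6° band [150°, 156°), giving zone 56; latitude is south of the equator, so 56S.
Zone 56 central meridian λ₀ = 6×56 − 183 = 153°; Δλ = -0.5938°.
Transverse Mercator on WGS84 with k₀ = 0.9996 gives E = 444297.712 m, N = 6389785.063 m.

Zone 56S: E 444300 m, N 6389790 m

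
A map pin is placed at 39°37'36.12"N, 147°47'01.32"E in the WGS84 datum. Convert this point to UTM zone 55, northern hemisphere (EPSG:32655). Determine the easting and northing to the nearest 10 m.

E 567260 m, N 4386620 m

Zone 55 central meridian λ₀ = 6×55 − 183 = 147°; Δλ = +0.7837°.
Transverse Mercator on WGS84 with k₀ = 0.9996 gives E = 567259.646 m, N = 4386619.294 m.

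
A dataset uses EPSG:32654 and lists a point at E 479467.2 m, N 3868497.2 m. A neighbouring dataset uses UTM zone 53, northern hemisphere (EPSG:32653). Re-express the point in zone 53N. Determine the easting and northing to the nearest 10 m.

UTM 54N → geographic: φ = 34.95879958°, λ = 140.77509996°.
UTM 53N (λ₀ = 135°) forward: E = 1027559.957 m, N = 3883739.019 m.

E 1027560 m, N 3883740 m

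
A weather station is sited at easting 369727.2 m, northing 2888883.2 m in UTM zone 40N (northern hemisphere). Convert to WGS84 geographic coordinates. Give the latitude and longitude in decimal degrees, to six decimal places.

Zone 40N: λ₀ = 57°, k₀ = 0.9996, false easting 500000 m.
Meridian distance M = (N − FN)/k₀ = 2890039.2 m.
Inverse transverse Mercator on WGS84 gives φ = 26.11329987°, λ = 55.69709988°.

lat 26.113300°, lon 55.697100°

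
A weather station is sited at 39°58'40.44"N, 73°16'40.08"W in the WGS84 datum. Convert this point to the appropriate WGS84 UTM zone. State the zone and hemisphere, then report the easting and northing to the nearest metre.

Longitude -73.2778° lies in the 6° band [-78°, -72°), giving zone 18; latitude is north of the equator, so 18N.
Zone 18 central meridian λ₀ = 6×18 − 183 = -75°; Δλ = +1.7222°.
Transverse Mercator on WGS84 with k₀ = 0.9996 gives E = 647057.766 m, N = 4426724.568 m.

Zone 18N: E 647058 m, N 4426725 m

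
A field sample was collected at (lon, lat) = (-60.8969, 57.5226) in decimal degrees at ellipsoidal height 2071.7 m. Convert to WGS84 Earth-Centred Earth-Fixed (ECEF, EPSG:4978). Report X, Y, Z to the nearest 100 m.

WGS84: a = 6378137 m, e² = 0.006694380; N(φ) = a/√(1−e²sin²φ) = 6393384.757 m.
X = (N+h)·cosφ·cosλ = 1670310.217 m; Y = (N+h)·cosφ·sinλ = -3000573.113 m; Z = (N(1−e²)+h)·sinφ = 5359122.259 m.

X 1670300 m, Y -3000600 m, Z 5359100 m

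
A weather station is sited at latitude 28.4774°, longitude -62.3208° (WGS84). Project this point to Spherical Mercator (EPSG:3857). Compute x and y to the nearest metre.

Web Mercator is spherical with R = a = 6378137 m.
x = R·λ = 6378137 × -1.087703152 = -6937519.722 m.
y = R·ln tan(π/4 + φ/2) = 6378137 × 0.518850164 = 3309297.431 m.

x -6937520 m, y 3309297 m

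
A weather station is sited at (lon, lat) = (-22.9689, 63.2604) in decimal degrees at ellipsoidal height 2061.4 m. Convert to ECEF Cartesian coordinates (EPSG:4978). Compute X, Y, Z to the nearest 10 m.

WGS84: a = 6378137 m, e² = 0.006694380; N(φ) = a/√(1−e²sin²φ) = 6395232.407 m.
X = (N+h)·cosφ·cosλ = 2650168.231 m; Y = (N+h)·cosφ·sinλ = -1123232.371 m; Z = (N(1−e²)+h)·sinφ = 5674937.409 m.

X 2650170 m, Y -1123230 m, Z 5674940 m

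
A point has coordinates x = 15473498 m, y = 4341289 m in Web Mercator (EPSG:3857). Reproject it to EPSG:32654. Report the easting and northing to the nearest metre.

Web Mercator inverse (R = 6378137 m) → φ = 36.29499849°, λ = 139.00079752°.
UTM 54N forward: E = 320479.087 m, N = 4018523.295 m.

E 320479 m, N 4018523 m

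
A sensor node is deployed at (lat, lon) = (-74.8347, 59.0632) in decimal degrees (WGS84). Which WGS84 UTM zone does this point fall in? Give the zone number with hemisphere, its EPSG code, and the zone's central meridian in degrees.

Zone 40S (EPSG:32740), central meridian 57°

UTM zone = ⌊(λ + 180)/6⌋ + 1; 59.0632° ∈ [54°, 60°) → zone 40.
Hemisphere: S (φ < 0).
Central meridian λ₀ = 6×40 − 183 = 57°.
EPSG code: 32740.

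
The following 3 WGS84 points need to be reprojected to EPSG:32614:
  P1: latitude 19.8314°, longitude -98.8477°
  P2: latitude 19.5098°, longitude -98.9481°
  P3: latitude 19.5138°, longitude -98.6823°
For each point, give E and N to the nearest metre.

P1: E 515948 m, N 2192831 m; P2: E 505446 m, N 2157238 m; P3: E 533334 m, N 2157711 m

UTM zone 14N: λ₀ = -99°, k₀ = 0.9996.
P1 (19.8314°, -98.8477°) → (515948.284, 2192831.398) m.
P2 (19.5098°, -98.9481°) → (505445.620, 2157238.085) m.
P3 (19.5138°, -98.6823°) → (533334.057, 2157710.748) m.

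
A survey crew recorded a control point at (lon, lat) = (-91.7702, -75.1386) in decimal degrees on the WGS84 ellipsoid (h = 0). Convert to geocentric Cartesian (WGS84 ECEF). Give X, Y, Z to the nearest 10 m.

WGS84: a = 6378137 m, e² = 0.006694380; N(φ) = a/√(1−e²sin²φ) = 6398175.489 m.
X = (N+h)·cosφ·cosλ = -50692.432 m; Y = (N+h)·cosφ·sinλ = -1640231.708 m; Z = (N(1−e²)+h)·sinφ = -6142751.639 m.

X -50690 m, Y -1640230 m, Z -6142750 m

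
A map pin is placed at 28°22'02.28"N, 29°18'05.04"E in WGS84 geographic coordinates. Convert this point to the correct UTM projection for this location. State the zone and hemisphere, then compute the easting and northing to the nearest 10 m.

Longitude 29.3014° lies in the 6° band [24°, 30°), giving zone 35; latitude is north of the equator, so 35N.
Zone 35 central meridian λ₀ = 6×35 − 183 = 27°; Δλ = +2.3014°.
Transverse Mercator on WGS84 with k₀ = 0.9996 gives E = 725541.061 m, N = 3140044.049 m.

Zone 35N: E 725540 m, N 3140040 m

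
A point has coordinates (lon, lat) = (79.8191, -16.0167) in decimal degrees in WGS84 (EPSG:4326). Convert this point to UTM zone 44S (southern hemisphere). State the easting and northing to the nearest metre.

Zone 44 central meridian λ₀ = 6×44 − 183 = 81°; Δλ = -1.1809°.
Transverse Mercator on WGS84 with k₀ = 0.9996 gives E = 373656.518 m, N = 8228858.078 m.

E 373657 m, N 8228858 m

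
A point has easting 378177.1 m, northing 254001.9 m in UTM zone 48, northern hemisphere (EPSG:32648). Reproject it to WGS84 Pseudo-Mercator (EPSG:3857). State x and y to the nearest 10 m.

Unproject from UTM 48N (λ₀ = 105°) → φ = 2.29760001°, λ = 103.90440042°.
Web Mercator (R = 6378137 m): x = 11566584.945 m, y = 255836.239 m.

x 11566580 m, y 255840 m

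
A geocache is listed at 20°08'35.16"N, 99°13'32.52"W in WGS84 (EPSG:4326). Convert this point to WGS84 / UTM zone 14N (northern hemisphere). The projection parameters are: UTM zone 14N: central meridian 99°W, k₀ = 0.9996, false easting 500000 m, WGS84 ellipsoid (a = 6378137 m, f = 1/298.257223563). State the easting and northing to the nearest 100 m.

Zone 14 central meridian λ₀ = 6×14 − 183 = -99°; Δλ = -0.2257°.
Transverse Mercator on WGS84 with k₀ = 0.9996 gives E = 476411.962 m, N = 2227332.882 m.

E 476400 m, N 2227300 m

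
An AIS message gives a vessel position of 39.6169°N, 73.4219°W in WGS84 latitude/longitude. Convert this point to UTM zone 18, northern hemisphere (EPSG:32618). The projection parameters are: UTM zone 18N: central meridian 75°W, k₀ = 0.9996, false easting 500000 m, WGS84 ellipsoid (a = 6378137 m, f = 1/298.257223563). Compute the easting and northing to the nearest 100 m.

Zone 18 central meridian λ₀ = 6×18 − 183 = -75°; Δλ = +1.5781°.
Transverse Mercator on WGS84 with k₀ = 0.9996 gives E = 635459.144 m, N = 4386427.965 m.

E 635500 m, N 4386400 m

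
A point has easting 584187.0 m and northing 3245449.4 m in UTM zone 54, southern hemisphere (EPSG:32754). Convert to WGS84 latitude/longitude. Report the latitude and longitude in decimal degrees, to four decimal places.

Zone 54S: λ₀ = 141°, k₀ = 0.9996, false easting 500000 m, false northing 10000000 m.
Meridian distance M = (N − FN)/k₀ = -6757253.5 m.
Inverse transverse Mercator on WGS84 gives φ = -60.91710043°, λ = 142.55260018°.

lat -60.9171°, lon 142.5526°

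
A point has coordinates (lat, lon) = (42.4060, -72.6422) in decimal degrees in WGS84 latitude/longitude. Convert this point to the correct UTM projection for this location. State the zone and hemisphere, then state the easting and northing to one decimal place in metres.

Zone 18N: E 694026.3 m, N 4697548.6 m

Longitude -72.6422° lies in the 6° band [-78°, -72°), giving zone 18; latitude is north of the equator, so 18N.
Zone 18 central meridian λ₀ = 6×18 − 183 = -75°; Δλ = +2.3578°.
Transverse Mercator on WGS84 with k₀ = 0.9996 gives E = 694026.274 m, N = 4697548.615 m.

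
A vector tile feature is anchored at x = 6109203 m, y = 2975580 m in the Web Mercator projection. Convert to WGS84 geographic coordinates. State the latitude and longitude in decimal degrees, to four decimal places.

lat 25.8101°, lon 54.8799°

R = 6378137 m. λ = x/R = 54.87990429°.
φ = 2·arctan(exp(y/R)) − 90° = 2·arctan(1.59445) − 90° = 25.81010030°.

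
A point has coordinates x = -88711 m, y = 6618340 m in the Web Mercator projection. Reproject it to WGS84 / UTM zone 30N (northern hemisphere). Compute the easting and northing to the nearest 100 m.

E 654600 m, N 5650300 m

Web Mercator inverse (R = 6378137 m) → φ = 50.98329877°, λ = -0.79690447°.
UTM 30N forward: E = 654637.951 m, N = 5650278.083 m.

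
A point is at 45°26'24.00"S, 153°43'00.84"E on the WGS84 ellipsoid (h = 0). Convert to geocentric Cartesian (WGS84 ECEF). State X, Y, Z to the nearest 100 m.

WGS84: a = 6378137 m, e² = 0.006694380; N(φ) = a/√(1−e²sin²φ) = 6389003.064 m.
X = (N+h)·cosφ·cosλ = -4019427.688 m; Y = (N+h)·cosφ·sinλ = 1985049.944 m; Z = (N(1−e²)+h)·sinφ = -4521792.732 m.

X -4019400 m, Y 1985000 m, Z -4521800 m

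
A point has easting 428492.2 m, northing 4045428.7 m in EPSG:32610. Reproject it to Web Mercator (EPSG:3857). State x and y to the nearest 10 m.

x -13781240 m, y 4376790 m

Unproject from UTM 10N (λ₀ = -123°) → φ = 36.55159974°, λ = -123.79899967°.
Web Mercator (R = 6378137 m): x = -13781241.604 m, y = 4376788.516 m.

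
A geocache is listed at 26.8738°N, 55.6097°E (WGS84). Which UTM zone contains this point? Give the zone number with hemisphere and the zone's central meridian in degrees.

Zone 40N, central meridian 57°

UTM zone = ⌊(λ + 180)/6⌋ + 1; 55.6097° ∈ [54°, 60°) → zone 40.
Hemisphere: N (φ ≥ 0).
Central meridian λ₀ = 6×40 − 183 = 57°.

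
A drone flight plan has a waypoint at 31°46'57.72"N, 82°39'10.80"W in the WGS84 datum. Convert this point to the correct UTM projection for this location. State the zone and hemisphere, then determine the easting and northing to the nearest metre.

Longitude -82.6530° lies in the 6° band [-84°, -78°), giving zone 17; latitude is north of the equator, so 17N.
Zone 17 central meridian λ₀ = 6×17 − 183 = -81°; Δλ = -1.6530°.
Transverse Mercator on WGS84 with k₀ = 0.9996 gives E = 343488.464 m, N = 3517539.374 m.

Zone 17N: E 343488 m, N 3517539 m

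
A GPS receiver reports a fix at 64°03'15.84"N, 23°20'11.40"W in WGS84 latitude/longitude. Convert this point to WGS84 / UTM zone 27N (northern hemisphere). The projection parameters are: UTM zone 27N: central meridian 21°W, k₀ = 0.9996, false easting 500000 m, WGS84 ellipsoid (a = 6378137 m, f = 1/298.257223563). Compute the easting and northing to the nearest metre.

Zone 27 central meridian λ₀ = 6×27 − 183 = -21°; Δλ = -2.3365°.
Transverse Mercator on WGS84 with k₀ = 0.9996 gives E = 385958.462 m, N = 7105167.448 m.

E 385958 m, N 7105167 m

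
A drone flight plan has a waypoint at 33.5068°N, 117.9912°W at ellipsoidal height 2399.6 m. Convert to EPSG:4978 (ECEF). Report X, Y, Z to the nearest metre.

X -2499521 m, Y -4702657 m, Z 3502288 m

WGS84: a = 6378137 m, e² = 0.006694380; N(φ) = a/√(1−e²sin²φ) = 6384652.895 m.
X = (N+h)·cosφ·cosλ = -2499520.905 m; Y = (N+h)·cosφ·sinλ = -4702657.420 m; Z = (N(1−e²)+h)·sinφ = 3502287.855 m.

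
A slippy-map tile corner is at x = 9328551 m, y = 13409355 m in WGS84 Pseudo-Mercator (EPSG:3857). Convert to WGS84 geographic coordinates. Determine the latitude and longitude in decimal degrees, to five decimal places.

R = 6378137 m. λ = x/R = 83.79979942°.
φ = 2·arctan(exp(y/R)) − 90° = 2·arctan(8.18574) − 90° = 76.07009901°.

lat 76.07010°, lon 83.79980°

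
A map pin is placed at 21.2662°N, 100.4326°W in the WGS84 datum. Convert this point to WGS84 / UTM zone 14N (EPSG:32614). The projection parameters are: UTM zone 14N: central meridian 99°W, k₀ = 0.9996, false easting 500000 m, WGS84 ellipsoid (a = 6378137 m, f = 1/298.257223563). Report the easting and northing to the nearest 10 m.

Zone 14 central meridian λ₀ = 6×14 − 183 = -99°; Δλ = -1.4326°.
Transverse Mercator on WGS84 with k₀ = 0.9996 gives E = 351365.678 m, N = 2352283.252 m.

E 351370 m, N 2352280 m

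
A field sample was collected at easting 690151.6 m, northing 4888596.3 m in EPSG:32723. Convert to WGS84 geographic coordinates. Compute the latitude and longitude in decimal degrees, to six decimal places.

lat -46.129700°, lon -42.538500°

Zone 23S: λ₀ = -45°, k₀ = 0.9996, false easting 500000 m, false northing 10000000 m.
Meridian distance M = (N − FN)/k₀ = -5113449.1 m.
Inverse transverse Mercator on WGS84 gives φ = -46.12969978°, λ = -42.53849971°.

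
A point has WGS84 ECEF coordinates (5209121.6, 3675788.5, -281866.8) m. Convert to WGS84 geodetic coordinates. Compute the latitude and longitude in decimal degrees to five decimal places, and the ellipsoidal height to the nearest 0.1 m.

lat -2.54850°, lon 35.20850°, h 3583.2 m

λ = atan2(Y, X) = 35.20849977°; p = √(X²+Y²) = 6375450.5 m.
Bowring's method on WGS84 (a = 6378137 m, b = 6356752.314 m) gives φ = -2.54849979°, h = 3583.221 m.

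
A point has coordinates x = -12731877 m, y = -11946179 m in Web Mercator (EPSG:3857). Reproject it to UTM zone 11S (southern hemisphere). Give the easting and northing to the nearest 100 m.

E 588000 m, N 1950200 m

Web Mercator inverse (R = 6378137 m) → φ = -72.52809932°, λ = -114.37239705°.
UTM 11S forward: E = 588028.799 m, N = 1950235.064 m.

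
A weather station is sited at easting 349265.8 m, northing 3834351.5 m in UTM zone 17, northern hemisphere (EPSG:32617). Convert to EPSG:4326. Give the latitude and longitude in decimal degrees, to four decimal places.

Zone 17N: λ₀ = -81°, k₀ = 0.9996, false easting 500000 m.
Meridian distance M = (N − FN)/k₀ = 3835885.9 m.
Inverse transverse Mercator on WGS84 gives φ = 34.64000013°, λ = -82.64460044°.

lat 34.6400°, lon -82.6446°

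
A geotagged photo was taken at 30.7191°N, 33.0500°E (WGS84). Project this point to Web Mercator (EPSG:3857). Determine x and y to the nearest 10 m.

x 3679110 m, y 3596320 m

Web Mercator is spherical with R = a = 6378137 m.
x = R·λ = 6378137 × 0.576831318 = 3679109.171 m.
y = R·ln tan(π/4 + φ/2) = 6378137 × 0.563851547 = 3596322.412 m.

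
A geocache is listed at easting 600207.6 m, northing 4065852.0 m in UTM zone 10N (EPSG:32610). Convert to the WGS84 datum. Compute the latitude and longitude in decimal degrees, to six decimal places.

lat 36.733100°, lon -121.877700°

Zone 10N: λ₀ = -123°, k₀ = 0.9996, false easting 500000 m.
Meridian distance M = (N − FN)/k₀ = 4067479.0 m.
Inverse transverse Mercator on WGS84 gives φ = 36.73310023°, λ = -121.87770023°.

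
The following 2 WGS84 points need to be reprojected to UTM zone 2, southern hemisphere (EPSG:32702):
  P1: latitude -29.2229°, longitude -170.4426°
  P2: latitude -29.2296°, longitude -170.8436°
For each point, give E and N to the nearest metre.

P1: E 554174 m, N 6767190 m; P2: E 515200 m, N 6766566 m

UTM zone 2S: λ₀ = -171°, k₀ = 0.9996.
P1 (-29.2229°, -170.4426°) → (554174.288, 6767189.910) m.
P2 (-29.2296°, -170.8436°) → (515199.573, 6766566.106) m.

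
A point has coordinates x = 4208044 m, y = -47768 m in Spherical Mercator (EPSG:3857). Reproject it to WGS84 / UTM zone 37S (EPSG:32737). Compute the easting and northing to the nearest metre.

Web Mercator inverse (R = 6378137 m) → φ = -0.42910323°, λ = 37.80150241°.
UTM 37S forward: E = 366631.150 m, N = 9952560.743 m.

E 366631 m, N 9952561 m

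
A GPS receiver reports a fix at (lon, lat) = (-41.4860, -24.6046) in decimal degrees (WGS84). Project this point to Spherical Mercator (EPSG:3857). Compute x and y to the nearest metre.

x -4618200 m, y -2827256 m

Web Mercator is spherical with R = a = 6378137 m.
x = R·λ = 6378137 × -0.724067293 = -4618200.395 m.
y = R·ln tan(π/4 + φ/2) = 6378137 × -0.443273049 = -2827256.235 m.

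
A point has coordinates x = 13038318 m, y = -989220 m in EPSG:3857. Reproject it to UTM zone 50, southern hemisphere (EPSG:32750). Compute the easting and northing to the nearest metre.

Web Mercator inverse (R = 6378137 m) → φ = -8.85090109°, λ = 117.12520339°.
UTM 50S forward: E = 513767.202 m, N = 9021629.402 m.

E 513767 m, N 9021629 m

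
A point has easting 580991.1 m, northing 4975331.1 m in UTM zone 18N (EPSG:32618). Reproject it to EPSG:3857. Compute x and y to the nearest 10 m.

x -8234710 m, y 5610000 m

Unproject from UTM 18N (λ₀ = -75°) → φ = 44.92679959°, λ = -73.97369981°.
Web Mercator (R = 6378137 m): x = -8234714.595 m, y = 5610004.932 m.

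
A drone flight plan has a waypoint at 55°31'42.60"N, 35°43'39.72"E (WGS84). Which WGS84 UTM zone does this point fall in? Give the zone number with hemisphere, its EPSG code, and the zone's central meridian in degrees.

UTM zone = ⌊(λ + 180)/6⌋ + 1; 35.7277° ∈ [30°, 36°) → zone 36.
Hemisphere: N (φ ≥ 0).
Central meridian λ₀ = 6×36 − 183 = 33°.
EPSG code: 32636.

Zone 36N (EPSG:32636), central meridian 33°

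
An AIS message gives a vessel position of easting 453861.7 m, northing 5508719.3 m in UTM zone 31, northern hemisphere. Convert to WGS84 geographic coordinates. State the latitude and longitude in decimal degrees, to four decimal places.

Zone 31N: λ₀ = 3°, k₀ = 0.9996, false easting 500000 m.
Meridian distance M = (N − FN)/k₀ = 5510923.7 m.
Inverse transverse Mercator on WGS84 gives φ = 49.72919995°, λ = 2.35980003°.

lat 49.7292°, lon 2.3598°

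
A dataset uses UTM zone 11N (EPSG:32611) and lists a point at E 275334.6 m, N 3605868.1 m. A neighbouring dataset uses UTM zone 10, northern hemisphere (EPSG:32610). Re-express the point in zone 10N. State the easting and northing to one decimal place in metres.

UTM 11N → geographic: φ = 32.56749999°, λ = -119.39309967°.
UTM 10N (λ₀ = -123°) forward: E = 838670.640 m, N = 3609084.474 m.

E 838670.6 m, N 3609084.5 m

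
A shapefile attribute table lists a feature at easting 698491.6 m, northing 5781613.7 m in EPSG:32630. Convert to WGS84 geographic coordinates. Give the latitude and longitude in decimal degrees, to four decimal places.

Zone 30N: λ₀ = -3°, k₀ = 0.9996, false easting 500000 m.
Meridian distance M = (N − FN)/k₀ = 5783927.3 m.
Inverse transverse Mercator on WGS84 gives φ = 52.14929991°, λ = -0.09870046°.

lat 52.1493°, lon -0.0987°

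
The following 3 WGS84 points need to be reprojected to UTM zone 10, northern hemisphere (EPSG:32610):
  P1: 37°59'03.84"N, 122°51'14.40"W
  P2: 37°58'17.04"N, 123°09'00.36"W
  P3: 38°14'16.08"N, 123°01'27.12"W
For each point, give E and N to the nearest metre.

UTM zone 10N: λ₀ = -123°, k₀ = 0.9996.
P1 (37.9844°, -122.8540°) → (512821.128, 4204094.223) m.
P2 (37.9714°, -123.1501°) → (486816.501, 4202652.423) m.
P3 (38.2378°, -123.0242°) → (497882.184, 4232200.236) m.

P1: E 512821 m, N 4204094 m; P2: E 486817 m, N 4202652 m; P3: E 497882 m, N 4232200 m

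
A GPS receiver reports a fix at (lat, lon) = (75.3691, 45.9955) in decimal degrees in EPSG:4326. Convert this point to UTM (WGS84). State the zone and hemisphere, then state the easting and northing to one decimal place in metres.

Longitude 45.9955° lies in the 6° band [42°, 48°), giving zone 38; latitude is north of the equator, so 38N.
Zone 38 central meridian λ₀ = 6×38 − 183 = 45°; Δλ = +0.9955°.
Transverse Mercator on WGS84 with k₀ = 0.9996 gives E = 528067.459 m, N = 8365025.276 m.

Zone 38N: E 528067.5 m, N 8365025.3 m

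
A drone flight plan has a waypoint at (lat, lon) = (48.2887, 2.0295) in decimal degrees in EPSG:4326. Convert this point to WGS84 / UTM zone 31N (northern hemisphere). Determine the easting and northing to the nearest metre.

E 428010 m, N 5348844 m

Zone 31 central meridian λ₀ = 6×31 − 183 = 3°; Δλ = -0.9705°.
Transverse Mercator on WGS84 with k₀ = 0.9996 gives E = 428010.290 m, N = 5348844.003 m.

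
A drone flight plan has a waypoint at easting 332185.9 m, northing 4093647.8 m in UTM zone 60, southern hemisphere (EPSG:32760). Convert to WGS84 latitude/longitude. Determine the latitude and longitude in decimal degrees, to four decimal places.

Zone 60S: λ₀ = 177°, k₀ = 0.9996, false easting 500000 m, false northing 10000000 m.
Meridian distance M = (N − FN)/k₀ = -5908715.7 m.
Inverse transverse Mercator on WGS84 gives φ = -53.27979968°, λ = 174.48289973°.

lat -53.2798°, lon 174.4829°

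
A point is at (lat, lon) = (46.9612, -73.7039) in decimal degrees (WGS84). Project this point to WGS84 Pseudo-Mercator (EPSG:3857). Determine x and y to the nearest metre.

x -8204681 m, y 5935743 m

Web Mercator is spherical with R = a = 6378137 m.
x = R·λ = 6378137 × -1.286375727 = -8204680.617 m.
y = R·ln tan(π/4 + φ/2) = 6378137 × 0.930639029 = 5935743.223 m.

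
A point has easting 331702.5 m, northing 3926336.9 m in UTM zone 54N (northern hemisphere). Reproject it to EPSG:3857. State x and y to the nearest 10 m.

x 15489570 m, y 4227430 m

Unproject from UTM 54N (λ₀ = 141°) → φ = 35.46630032°, λ = 139.14519976°.
Web Mercator (R = 6378137 m): x = 15489572.784 m, y = 4227431.444 m.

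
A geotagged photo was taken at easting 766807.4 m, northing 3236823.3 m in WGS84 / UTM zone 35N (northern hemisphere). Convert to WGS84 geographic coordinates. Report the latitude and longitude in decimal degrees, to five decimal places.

Zone 35N: λ₀ = 27°, k₀ = 0.9996, false easting 500000 m.
Meridian distance M = (N − FN)/k₀ = 3238118.5 m.
Inverse transverse Mercator on WGS84 gives φ = 29.23209970°, λ = 29.74490001°.

lat 29.23210°, lon 29.74490°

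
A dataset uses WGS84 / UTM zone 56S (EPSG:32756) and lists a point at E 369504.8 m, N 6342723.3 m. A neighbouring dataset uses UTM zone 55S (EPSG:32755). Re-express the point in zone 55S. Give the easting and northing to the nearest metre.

UTM 56S → geographic: φ = -33.04619992°, λ = 151.60239968°.
UTM 55S (λ₀ = 147°) forward: E = 929901.422 m, N = 6334163.393 m.

E 929901 m, N 6334163 m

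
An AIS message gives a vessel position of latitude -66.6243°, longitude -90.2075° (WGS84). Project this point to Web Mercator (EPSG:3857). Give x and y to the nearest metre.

Web Mercator is spherical with R = a = 6378137 m.
x = R·λ = 6378137 × -1.574417885 = -10041852.966 m.
y = R·ln tan(π/4 + φ/2) = 6378137 × -1.575670009 = -10049839.182 m.

x -10041853 m, y -10049839 m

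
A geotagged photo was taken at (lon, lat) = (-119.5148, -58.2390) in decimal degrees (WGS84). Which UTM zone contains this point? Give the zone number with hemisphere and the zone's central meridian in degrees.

UTM zone = ⌊(λ + 180)/6⌋ + 1; -119.5148° ∈ [-120°, -114°) → zone 11.
Hemisphere: S (φ < 0).
Central meridian λ₀ = 6×11 − 183 = -117°.

Zone 11S, central meridian -117°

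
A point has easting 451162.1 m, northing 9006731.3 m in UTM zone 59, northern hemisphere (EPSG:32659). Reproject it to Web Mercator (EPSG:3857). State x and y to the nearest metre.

Unproject from UTM 59N (λ₀ = 171°) → φ = 81.11049987°, λ = 168.16799905°.
Web Mercator (R = 6378137 m): x = 18720376.021 m, y = 16292915.993 m.

x 18720376 m, y 16292916 m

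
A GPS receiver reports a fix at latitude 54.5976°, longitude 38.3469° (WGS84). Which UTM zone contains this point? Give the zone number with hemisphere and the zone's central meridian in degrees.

UTM zone = ⌊(λ + 180)/6⌋ + 1; 38.3469° ∈ [36°, 42°) → zone 37.
Hemisphere: N (φ ≥ 0).
Central meridian λ₀ = 6×37 − 183 = 39°.

Zone 37N, central meridian 39°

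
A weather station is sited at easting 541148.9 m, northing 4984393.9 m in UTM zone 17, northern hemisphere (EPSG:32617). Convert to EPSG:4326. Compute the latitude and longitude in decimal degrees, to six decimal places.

Zone 17N: λ₀ = -81°, k₀ = 0.9996, false easting 500000 m.
Meridian distance M = (N − FN)/k₀ = 4986388.5 m.
Inverse transverse Mercator on WGS84 gives φ = 45.01180039°, λ = -80.47779999°.

lat 45.011800°, lon -80.477800°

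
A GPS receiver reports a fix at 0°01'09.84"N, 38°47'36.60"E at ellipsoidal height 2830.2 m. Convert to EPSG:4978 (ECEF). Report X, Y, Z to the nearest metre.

X 4973383 m, Y 3997774 m, Z 2146 m

WGS84: a = 6378137 m, e² = 0.006694380; N(φ) = a/√(1−e²sin²φ) = 6378137.002 m.
X = (N+h)·cosφ·cosλ = 4973383.274 m; Y = (N+h)·cosφ·sinλ = 3997773.953 m; Z = (N(1−e²)+h)·sinφ = 2146.099 m.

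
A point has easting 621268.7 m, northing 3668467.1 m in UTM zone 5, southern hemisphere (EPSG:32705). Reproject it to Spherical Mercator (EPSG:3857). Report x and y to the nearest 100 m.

x -16809000 m, y -7782900 m

Unproject from UTM 5S (λ₀ = -153°) → φ = -57.11110004°, λ = -150.99760023°.
Web Mercator (R = 6378137 m): x = -16808975.968 m, y = -7782860.540 m.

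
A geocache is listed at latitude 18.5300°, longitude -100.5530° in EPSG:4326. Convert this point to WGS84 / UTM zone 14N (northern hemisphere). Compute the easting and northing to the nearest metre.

Zone 14 central meridian λ₀ = 6×14 − 183 = -99°; Δλ = -1.5530°.
Transverse Mercator on WGS84 with k₀ = 0.9996 gives E = 336077.359 m, N = 2049530.436 m.

E 336077 m, N 2049530 m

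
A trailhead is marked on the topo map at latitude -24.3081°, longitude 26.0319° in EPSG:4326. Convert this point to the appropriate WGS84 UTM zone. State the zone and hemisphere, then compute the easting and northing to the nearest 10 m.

Longitude 26.0319° lies in the 6° band [24°, 30°), giving zone 35; latitude is south of the equator, so 35S.
Zone 35 central meridian λ₀ = 6×35 − 183 = 27°; Δλ = -0.9681°.
Transverse Mercator on WGS84 with k₀ = 0.9996 gives E = 401766.242 m, N = 7311320.170 m.

Zone 35S: E 401770 m, N 7311320 m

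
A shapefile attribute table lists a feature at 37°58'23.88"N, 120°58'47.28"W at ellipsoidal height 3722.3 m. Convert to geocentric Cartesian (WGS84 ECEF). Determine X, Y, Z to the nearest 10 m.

WGS84: a = 6378137 m, e² = 0.006694380; N(φ) = a/√(1−e²sin²φ) = 6386234.786 m.
X = (N+h)·cosφ·cosλ = -2592821.022 m; Y = (N+h)·cosφ·sinλ = -4318626.909 m; Z = (N(1−e²)+h)·sinφ = 3905398.505 m.

X -2592820 m, Y -4318630 m, Z 3905400 m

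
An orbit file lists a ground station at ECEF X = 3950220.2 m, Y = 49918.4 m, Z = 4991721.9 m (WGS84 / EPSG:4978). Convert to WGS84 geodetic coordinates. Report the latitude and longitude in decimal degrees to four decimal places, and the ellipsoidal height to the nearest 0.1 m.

lat 51.8284°, lon 0.7240°, h 885.3 m

λ = atan2(Y, X) = 0.72400050°; p = √(X²+Y²) = 3950535.6 m.
Bowring's method on WGS84 (a = 6378137 m, b = 6356752.314 m) gives φ = 51.82840031°, h = 885.303 m.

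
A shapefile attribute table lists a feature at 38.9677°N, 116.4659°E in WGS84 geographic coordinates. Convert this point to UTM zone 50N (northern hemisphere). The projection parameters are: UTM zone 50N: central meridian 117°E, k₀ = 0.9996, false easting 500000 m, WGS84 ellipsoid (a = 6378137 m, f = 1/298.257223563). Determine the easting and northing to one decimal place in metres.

E 453730.2 m, N 4313327.9 m

Zone 50 central meridian λ₀ = 6×50 − 183 = 117°; Δλ = -0.5341°.
Transverse Mercator on WGS84 with k₀ = 0.9996 gives E = 453730.183 m, N = 4313327.854 m.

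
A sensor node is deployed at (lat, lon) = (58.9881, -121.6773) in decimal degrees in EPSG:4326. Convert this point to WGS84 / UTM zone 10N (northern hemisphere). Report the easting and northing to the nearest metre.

Zone 10 central meridian λ₀ = 6×10 − 183 = -123°; Δλ = +1.3227°.
Transverse Mercator on WGS84 with k₀ = 0.9996 gives E = 576015.224 m, N = 6539479.003 m.

E 576015 m, N 6539479 m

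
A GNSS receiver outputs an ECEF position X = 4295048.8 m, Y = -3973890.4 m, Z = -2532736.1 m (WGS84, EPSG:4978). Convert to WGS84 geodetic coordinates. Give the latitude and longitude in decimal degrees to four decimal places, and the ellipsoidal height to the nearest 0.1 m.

lat -23.5455°, lon -42.7758°, h 1300.6 m

λ = atan2(Y, X) = -42.77579974°; p = √(X²+Y²) = 5851431.4 m.
Bowring's method on WGS84 (a = 6378137 m, b = 6356752.314 m) gives φ = -23.54549992°, h = 1300.639 m.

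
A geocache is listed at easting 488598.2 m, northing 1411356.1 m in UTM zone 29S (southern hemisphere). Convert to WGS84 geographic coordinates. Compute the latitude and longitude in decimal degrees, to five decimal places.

Zone 29S: λ₀ = -9°, k₀ = 0.9996, false easting 500000 m, false northing 10000000 m.
Meridian distance M = (N − FN)/k₀ = -8592080.7 m.
Inverse transverse Mercator on WGS84 gives φ = -77.37480003°, λ = -9.46730050°.

lat -77.37480°, lon -9.46730°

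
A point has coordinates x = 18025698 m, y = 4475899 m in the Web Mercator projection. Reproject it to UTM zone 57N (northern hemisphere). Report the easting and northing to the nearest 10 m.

Web Mercator inverse (R = 6378137 m) → φ = 37.26349851°, λ = 161.92760020°.
UTM 57N forward: E = 759615.142 m, N = 4128121.732 m.

E 759620 m, N 4128120 m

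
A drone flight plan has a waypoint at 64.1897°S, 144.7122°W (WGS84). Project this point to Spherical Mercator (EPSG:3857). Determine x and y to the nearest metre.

Web Mercator is spherical with R = a = 6378137 m.
x = R·λ = 6378137 × -2.525704358 = -16109288.416 m.
y = R·ln tan(π/4 + φ/2) = 6378137 × -1.473486807 = -9398100.722 m.

x -16109288 m, y -9398101 m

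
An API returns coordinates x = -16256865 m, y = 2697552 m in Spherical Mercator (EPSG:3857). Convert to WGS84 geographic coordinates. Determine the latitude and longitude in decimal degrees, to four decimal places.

lat 23.5408°, lon -146.0379°

R = 6378137 m. λ = x/R = -146.03790301°.
φ = 2·arctan(exp(y/R)) − 90° = 2·arctan(1.52644) − 90° = 23.54080337°.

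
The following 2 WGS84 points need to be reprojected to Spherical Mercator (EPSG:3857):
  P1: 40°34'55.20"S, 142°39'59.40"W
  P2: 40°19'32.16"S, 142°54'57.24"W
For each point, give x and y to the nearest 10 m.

Web Mercator: x = R·λ, y = R·ln tan(π/4+φ/2), R = 6378137 m.
P1 (-40.5820°, -142.6665°) → (-15881562.133, -4950880.897) m.
P2 (-40.3256°, -142.9159°) → (-15909325.214, -4913371.010) m.

P1: x -15881560 m, y -4950880 m; P2: x -15909330 m, y -4913370 m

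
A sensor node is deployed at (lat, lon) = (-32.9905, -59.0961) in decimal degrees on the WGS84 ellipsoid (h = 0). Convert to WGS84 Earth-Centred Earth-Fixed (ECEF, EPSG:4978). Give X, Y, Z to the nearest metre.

X 2750351 m, Y -4594792 m, Z -3453075 m

WGS84: a = 6378137 m, e² = 0.006694380; N(φ) = a/√(1−e²sin²φ) = 6384475.945 m.
X = (N+h)·cosφ·cosλ = 2750351.096 m; Y = (N+h)·cosφ·sinλ = -4594792.021 m; Z = (N(1−e²)+h)·sinφ = -3453074.977 m.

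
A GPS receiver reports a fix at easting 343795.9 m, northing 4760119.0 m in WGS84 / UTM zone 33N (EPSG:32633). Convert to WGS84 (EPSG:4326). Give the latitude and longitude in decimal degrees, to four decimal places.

Zone 33N: λ₀ = 15°, k₀ = 0.9996, false easting 500000 m.
Meridian distance M = (N − FN)/k₀ = 4762023.8 m.
Inverse transverse Mercator on WGS84 gives φ = 42.97770026°, λ = 13.08430011°.

lat 42.9777°, lon 13.0843°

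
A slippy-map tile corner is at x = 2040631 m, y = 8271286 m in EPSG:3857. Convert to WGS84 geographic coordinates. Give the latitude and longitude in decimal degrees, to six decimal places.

R = 6378137 m. λ = x/R = 18.33130017°.
φ = 2·arctan(exp(y/R)) − 90° = 2·arctan(3.65764) − 90° = 59.41799773°.

lat 59.417998°, lon 18.331300°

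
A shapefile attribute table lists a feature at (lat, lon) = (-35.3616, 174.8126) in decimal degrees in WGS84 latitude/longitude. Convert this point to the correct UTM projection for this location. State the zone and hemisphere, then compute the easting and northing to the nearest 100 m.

Longitude 174.8126° lies in the 6° band [174°, 180°), giving zone 60; latitude is south of the equator, so 60S.
Zone 60 central meridian λ₀ = 6×60 − 183 = 177°; Δλ = -2.1874°.
Transverse Mercator on WGS84 with k₀ = 0.9996 gives E = 301262.131 m, N = 6084659.533 m.

Zone 60S: E 301300 m, N 6084700 m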